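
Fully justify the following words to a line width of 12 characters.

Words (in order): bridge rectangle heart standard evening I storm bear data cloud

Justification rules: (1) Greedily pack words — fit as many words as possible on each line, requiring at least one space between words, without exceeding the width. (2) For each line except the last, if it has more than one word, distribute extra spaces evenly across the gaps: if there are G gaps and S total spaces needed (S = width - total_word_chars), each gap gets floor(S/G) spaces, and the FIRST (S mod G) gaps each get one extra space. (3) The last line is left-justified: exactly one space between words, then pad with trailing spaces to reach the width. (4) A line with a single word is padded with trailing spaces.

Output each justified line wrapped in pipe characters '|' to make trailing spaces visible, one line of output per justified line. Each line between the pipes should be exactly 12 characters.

Line 1: ['bridge'] (min_width=6, slack=6)
Line 2: ['rectangle'] (min_width=9, slack=3)
Line 3: ['heart'] (min_width=5, slack=7)
Line 4: ['standard'] (min_width=8, slack=4)
Line 5: ['evening', 'I'] (min_width=9, slack=3)
Line 6: ['storm', 'bear'] (min_width=10, slack=2)
Line 7: ['data', 'cloud'] (min_width=10, slack=2)

Answer: |bridge      |
|rectangle   |
|heart       |
|standard    |
|evening    I|
|storm   bear|
|data cloud  |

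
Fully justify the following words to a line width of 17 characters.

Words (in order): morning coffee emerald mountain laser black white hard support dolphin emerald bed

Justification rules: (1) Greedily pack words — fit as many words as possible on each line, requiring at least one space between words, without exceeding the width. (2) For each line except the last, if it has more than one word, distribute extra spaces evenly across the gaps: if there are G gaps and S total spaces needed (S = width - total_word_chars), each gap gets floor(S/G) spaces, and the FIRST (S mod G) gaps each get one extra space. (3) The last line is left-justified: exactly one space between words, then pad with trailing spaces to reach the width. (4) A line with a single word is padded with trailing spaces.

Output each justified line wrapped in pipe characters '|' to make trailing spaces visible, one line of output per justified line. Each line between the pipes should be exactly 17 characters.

Line 1: ['morning', 'coffee'] (min_width=14, slack=3)
Line 2: ['emerald', 'mountain'] (min_width=16, slack=1)
Line 3: ['laser', 'black', 'white'] (min_width=17, slack=0)
Line 4: ['hard', 'support'] (min_width=12, slack=5)
Line 5: ['dolphin', 'emerald'] (min_width=15, slack=2)
Line 6: ['bed'] (min_width=3, slack=14)

Answer: |morning    coffee|
|emerald  mountain|
|laser black white|
|hard      support|
|dolphin   emerald|
|bed              |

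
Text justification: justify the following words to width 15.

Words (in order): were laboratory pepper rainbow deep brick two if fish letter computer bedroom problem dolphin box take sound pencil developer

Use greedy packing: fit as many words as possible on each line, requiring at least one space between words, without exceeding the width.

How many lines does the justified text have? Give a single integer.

Line 1: ['were', 'laboratory'] (min_width=15, slack=0)
Line 2: ['pepper', 'rainbow'] (min_width=14, slack=1)
Line 3: ['deep', 'brick', 'two'] (min_width=14, slack=1)
Line 4: ['if', 'fish', 'letter'] (min_width=14, slack=1)
Line 5: ['computer'] (min_width=8, slack=7)
Line 6: ['bedroom', 'problem'] (min_width=15, slack=0)
Line 7: ['dolphin', 'box'] (min_width=11, slack=4)
Line 8: ['take', 'sound'] (min_width=10, slack=5)
Line 9: ['pencil'] (min_width=6, slack=9)
Line 10: ['developer'] (min_width=9, slack=6)
Total lines: 10

Answer: 10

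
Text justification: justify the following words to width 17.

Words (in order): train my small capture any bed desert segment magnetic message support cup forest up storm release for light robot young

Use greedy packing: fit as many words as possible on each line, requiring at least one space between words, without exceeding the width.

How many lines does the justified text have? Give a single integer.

Answer: 8

Derivation:
Line 1: ['train', 'my', 'small'] (min_width=14, slack=3)
Line 2: ['capture', 'any', 'bed'] (min_width=15, slack=2)
Line 3: ['desert', 'segment'] (min_width=14, slack=3)
Line 4: ['magnetic', 'message'] (min_width=16, slack=1)
Line 5: ['support', 'cup'] (min_width=11, slack=6)
Line 6: ['forest', 'up', 'storm'] (min_width=15, slack=2)
Line 7: ['release', 'for', 'light'] (min_width=17, slack=0)
Line 8: ['robot', 'young'] (min_width=11, slack=6)
Total lines: 8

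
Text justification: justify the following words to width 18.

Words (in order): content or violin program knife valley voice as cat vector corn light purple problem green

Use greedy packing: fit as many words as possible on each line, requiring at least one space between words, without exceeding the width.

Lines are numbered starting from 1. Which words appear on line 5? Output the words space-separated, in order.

Line 1: ['content', 'or', 'violin'] (min_width=17, slack=1)
Line 2: ['program', 'knife'] (min_width=13, slack=5)
Line 3: ['valley', 'voice', 'as'] (min_width=15, slack=3)
Line 4: ['cat', 'vector', 'corn'] (min_width=15, slack=3)
Line 5: ['light', 'purple'] (min_width=12, slack=6)
Line 6: ['problem', 'green'] (min_width=13, slack=5)

Answer: light purple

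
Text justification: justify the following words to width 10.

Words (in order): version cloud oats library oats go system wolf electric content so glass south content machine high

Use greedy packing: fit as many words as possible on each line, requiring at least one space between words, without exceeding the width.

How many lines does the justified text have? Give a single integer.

Answer: 13

Derivation:
Line 1: ['version'] (min_width=7, slack=3)
Line 2: ['cloud', 'oats'] (min_width=10, slack=0)
Line 3: ['library'] (min_width=7, slack=3)
Line 4: ['oats', 'go'] (min_width=7, slack=3)
Line 5: ['system'] (min_width=6, slack=4)
Line 6: ['wolf'] (min_width=4, slack=6)
Line 7: ['electric'] (min_width=8, slack=2)
Line 8: ['content', 'so'] (min_width=10, slack=0)
Line 9: ['glass'] (min_width=5, slack=5)
Line 10: ['south'] (min_width=5, slack=5)
Line 11: ['content'] (min_width=7, slack=3)
Line 12: ['machine'] (min_width=7, slack=3)
Line 13: ['high'] (min_width=4, slack=6)
Total lines: 13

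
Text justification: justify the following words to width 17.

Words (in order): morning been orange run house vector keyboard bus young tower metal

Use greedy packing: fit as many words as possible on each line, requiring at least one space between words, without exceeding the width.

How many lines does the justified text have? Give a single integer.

Answer: 5

Derivation:
Line 1: ['morning', 'been'] (min_width=12, slack=5)
Line 2: ['orange', 'run', 'house'] (min_width=16, slack=1)
Line 3: ['vector', 'keyboard'] (min_width=15, slack=2)
Line 4: ['bus', 'young', 'tower'] (min_width=15, slack=2)
Line 5: ['metal'] (min_width=5, slack=12)
Total lines: 5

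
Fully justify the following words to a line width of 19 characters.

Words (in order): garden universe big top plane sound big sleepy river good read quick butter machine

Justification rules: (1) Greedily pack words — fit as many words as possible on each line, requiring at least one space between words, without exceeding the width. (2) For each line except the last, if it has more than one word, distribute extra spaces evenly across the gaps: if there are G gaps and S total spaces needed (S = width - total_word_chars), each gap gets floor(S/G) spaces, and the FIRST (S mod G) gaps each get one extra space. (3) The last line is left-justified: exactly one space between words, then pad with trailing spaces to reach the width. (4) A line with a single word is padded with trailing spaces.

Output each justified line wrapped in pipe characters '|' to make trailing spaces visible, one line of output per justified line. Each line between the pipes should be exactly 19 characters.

Line 1: ['garden', 'universe', 'big'] (min_width=19, slack=0)
Line 2: ['top', 'plane', 'sound', 'big'] (min_width=19, slack=0)
Line 3: ['sleepy', 'river', 'good'] (min_width=17, slack=2)
Line 4: ['read', 'quick', 'butter'] (min_width=17, slack=2)
Line 5: ['machine'] (min_width=7, slack=12)

Answer: |garden universe big|
|top plane sound big|
|sleepy  river  good|
|read  quick  butter|
|machine            |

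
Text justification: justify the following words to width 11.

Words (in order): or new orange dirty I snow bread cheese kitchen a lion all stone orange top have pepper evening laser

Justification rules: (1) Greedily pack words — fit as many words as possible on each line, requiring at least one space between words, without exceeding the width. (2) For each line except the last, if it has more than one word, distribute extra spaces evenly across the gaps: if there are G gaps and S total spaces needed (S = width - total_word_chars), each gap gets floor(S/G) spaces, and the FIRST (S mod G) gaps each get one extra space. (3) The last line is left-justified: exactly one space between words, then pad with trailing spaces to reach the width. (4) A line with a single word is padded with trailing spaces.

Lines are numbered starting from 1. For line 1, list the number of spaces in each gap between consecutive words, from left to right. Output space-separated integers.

Line 1: ['or', 'new'] (min_width=6, slack=5)
Line 2: ['orange'] (min_width=6, slack=5)
Line 3: ['dirty', 'I'] (min_width=7, slack=4)
Line 4: ['snow', 'bread'] (min_width=10, slack=1)
Line 5: ['cheese'] (min_width=6, slack=5)
Line 6: ['kitchen', 'a'] (min_width=9, slack=2)
Line 7: ['lion', 'all'] (min_width=8, slack=3)
Line 8: ['stone'] (min_width=5, slack=6)
Line 9: ['orange', 'top'] (min_width=10, slack=1)
Line 10: ['have', 'pepper'] (min_width=11, slack=0)
Line 11: ['evening'] (min_width=7, slack=4)
Line 12: ['laser'] (min_width=5, slack=6)

Answer: 6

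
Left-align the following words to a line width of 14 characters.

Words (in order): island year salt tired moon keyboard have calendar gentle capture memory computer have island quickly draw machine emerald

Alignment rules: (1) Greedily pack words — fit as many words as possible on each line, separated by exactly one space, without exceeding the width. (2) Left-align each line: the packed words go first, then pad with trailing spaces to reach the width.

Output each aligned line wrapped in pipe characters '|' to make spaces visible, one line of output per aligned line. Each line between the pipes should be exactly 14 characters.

Answer: |island year   |
|salt tired    |
|moon keyboard |
|have calendar |
|gentle capture|
|memory        |
|computer have |
|island quickly|
|draw machine  |
|emerald       |

Derivation:
Line 1: ['island', 'year'] (min_width=11, slack=3)
Line 2: ['salt', 'tired'] (min_width=10, slack=4)
Line 3: ['moon', 'keyboard'] (min_width=13, slack=1)
Line 4: ['have', 'calendar'] (min_width=13, slack=1)
Line 5: ['gentle', 'capture'] (min_width=14, slack=0)
Line 6: ['memory'] (min_width=6, slack=8)
Line 7: ['computer', 'have'] (min_width=13, slack=1)
Line 8: ['island', 'quickly'] (min_width=14, slack=0)
Line 9: ['draw', 'machine'] (min_width=12, slack=2)
Line 10: ['emerald'] (min_width=7, slack=7)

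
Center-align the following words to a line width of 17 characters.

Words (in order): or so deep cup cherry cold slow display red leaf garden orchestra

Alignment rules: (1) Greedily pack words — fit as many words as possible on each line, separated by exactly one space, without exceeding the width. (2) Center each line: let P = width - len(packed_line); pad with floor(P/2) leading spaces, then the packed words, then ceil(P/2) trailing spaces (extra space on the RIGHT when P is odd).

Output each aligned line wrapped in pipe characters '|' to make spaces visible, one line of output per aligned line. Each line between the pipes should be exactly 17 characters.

Line 1: ['or', 'so', 'deep', 'cup'] (min_width=14, slack=3)
Line 2: ['cherry', 'cold', 'slow'] (min_width=16, slack=1)
Line 3: ['display', 'red', 'leaf'] (min_width=16, slack=1)
Line 4: ['garden', 'orchestra'] (min_width=16, slack=1)

Answer: | or so deep cup  |
|cherry cold slow |
|display red leaf |
|garden orchestra |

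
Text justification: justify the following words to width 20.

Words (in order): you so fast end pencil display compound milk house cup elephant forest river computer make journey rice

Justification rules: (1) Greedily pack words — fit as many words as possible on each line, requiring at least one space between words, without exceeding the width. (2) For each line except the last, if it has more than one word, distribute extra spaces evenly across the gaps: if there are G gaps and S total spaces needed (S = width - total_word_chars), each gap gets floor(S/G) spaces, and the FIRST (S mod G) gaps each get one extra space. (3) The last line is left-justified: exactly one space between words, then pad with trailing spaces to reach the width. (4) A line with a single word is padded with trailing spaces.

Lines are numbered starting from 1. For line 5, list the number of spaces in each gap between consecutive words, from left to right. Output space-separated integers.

Line 1: ['you', 'so', 'fast', 'end'] (min_width=15, slack=5)
Line 2: ['pencil', 'display'] (min_width=14, slack=6)
Line 3: ['compound', 'milk', 'house'] (min_width=19, slack=1)
Line 4: ['cup', 'elephant', 'forest'] (min_width=19, slack=1)
Line 5: ['river', 'computer', 'make'] (min_width=19, slack=1)
Line 6: ['journey', 'rice'] (min_width=12, slack=8)

Answer: 2 1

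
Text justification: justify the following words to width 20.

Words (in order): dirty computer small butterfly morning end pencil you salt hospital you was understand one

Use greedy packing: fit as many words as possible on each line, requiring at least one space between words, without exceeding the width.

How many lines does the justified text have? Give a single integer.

Answer: 5

Derivation:
Line 1: ['dirty', 'computer', 'small'] (min_width=20, slack=0)
Line 2: ['butterfly', 'morning'] (min_width=17, slack=3)
Line 3: ['end', 'pencil', 'you', 'salt'] (min_width=19, slack=1)
Line 4: ['hospital', 'you', 'was'] (min_width=16, slack=4)
Line 5: ['understand', 'one'] (min_width=14, slack=6)
Total lines: 5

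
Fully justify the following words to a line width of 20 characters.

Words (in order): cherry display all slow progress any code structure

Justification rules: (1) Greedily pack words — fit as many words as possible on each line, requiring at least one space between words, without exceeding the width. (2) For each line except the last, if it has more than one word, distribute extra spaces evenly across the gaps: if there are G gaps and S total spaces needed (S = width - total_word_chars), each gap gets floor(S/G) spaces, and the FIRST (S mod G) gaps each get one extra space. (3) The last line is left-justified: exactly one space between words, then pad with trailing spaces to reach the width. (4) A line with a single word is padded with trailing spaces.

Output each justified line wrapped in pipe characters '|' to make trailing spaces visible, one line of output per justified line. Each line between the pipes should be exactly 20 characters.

Line 1: ['cherry', 'display', 'all'] (min_width=18, slack=2)
Line 2: ['slow', 'progress', 'any'] (min_width=17, slack=3)
Line 3: ['code', 'structure'] (min_width=14, slack=6)

Answer: |cherry  display  all|
|slow   progress  any|
|code structure      |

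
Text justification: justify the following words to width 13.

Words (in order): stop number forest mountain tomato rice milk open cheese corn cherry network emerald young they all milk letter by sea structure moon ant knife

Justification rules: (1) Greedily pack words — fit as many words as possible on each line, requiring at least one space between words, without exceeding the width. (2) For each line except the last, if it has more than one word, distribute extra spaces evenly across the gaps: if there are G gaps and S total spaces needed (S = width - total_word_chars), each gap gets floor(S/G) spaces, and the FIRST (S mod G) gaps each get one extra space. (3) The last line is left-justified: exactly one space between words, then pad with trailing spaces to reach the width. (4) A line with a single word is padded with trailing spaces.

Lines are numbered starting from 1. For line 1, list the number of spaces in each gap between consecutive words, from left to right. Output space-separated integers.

Answer: 3

Derivation:
Line 1: ['stop', 'number'] (min_width=11, slack=2)
Line 2: ['forest'] (min_width=6, slack=7)
Line 3: ['mountain'] (min_width=8, slack=5)
Line 4: ['tomato', 'rice'] (min_width=11, slack=2)
Line 5: ['milk', 'open'] (min_width=9, slack=4)
Line 6: ['cheese', 'corn'] (min_width=11, slack=2)
Line 7: ['cherry'] (min_width=6, slack=7)
Line 8: ['network'] (min_width=7, slack=6)
Line 9: ['emerald', 'young'] (min_width=13, slack=0)
Line 10: ['they', 'all', 'milk'] (min_width=13, slack=0)
Line 11: ['letter', 'by', 'sea'] (min_width=13, slack=0)
Line 12: ['structure'] (min_width=9, slack=4)
Line 13: ['moon', 'ant'] (min_width=8, slack=5)
Line 14: ['knife'] (min_width=5, slack=8)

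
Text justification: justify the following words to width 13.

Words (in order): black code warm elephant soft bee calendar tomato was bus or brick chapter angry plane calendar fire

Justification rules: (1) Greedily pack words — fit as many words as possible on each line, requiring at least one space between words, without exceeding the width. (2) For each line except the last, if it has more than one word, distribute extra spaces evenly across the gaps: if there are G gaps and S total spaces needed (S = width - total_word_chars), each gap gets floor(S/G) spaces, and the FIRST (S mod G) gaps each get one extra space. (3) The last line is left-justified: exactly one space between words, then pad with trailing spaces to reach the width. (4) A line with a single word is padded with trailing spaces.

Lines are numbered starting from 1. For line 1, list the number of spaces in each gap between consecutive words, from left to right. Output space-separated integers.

Answer: 4

Derivation:
Line 1: ['black', 'code'] (min_width=10, slack=3)
Line 2: ['warm', 'elephant'] (min_width=13, slack=0)
Line 3: ['soft', 'bee'] (min_width=8, slack=5)
Line 4: ['calendar'] (min_width=8, slack=5)
Line 5: ['tomato', 'was'] (min_width=10, slack=3)
Line 6: ['bus', 'or', 'brick'] (min_width=12, slack=1)
Line 7: ['chapter', 'angry'] (min_width=13, slack=0)
Line 8: ['plane'] (min_width=5, slack=8)
Line 9: ['calendar', 'fire'] (min_width=13, slack=0)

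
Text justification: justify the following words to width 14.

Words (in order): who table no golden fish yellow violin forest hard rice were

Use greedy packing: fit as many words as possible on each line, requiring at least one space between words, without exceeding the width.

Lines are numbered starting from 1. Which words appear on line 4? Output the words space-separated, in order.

Answer: forest hard

Derivation:
Line 1: ['who', 'table', 'no'] (min_width=12, slack=2)
Line 2: ['golden', 'fish'] (min_width=11, slack=3)
Line 3: ['yellow', 'violin'] (min_width=13, slack=1)
Line 4: ['forest', 'hard'] (min_width=11, slack=3)
Line 5: ['rice', 'were'] (min_width=9, slack=5)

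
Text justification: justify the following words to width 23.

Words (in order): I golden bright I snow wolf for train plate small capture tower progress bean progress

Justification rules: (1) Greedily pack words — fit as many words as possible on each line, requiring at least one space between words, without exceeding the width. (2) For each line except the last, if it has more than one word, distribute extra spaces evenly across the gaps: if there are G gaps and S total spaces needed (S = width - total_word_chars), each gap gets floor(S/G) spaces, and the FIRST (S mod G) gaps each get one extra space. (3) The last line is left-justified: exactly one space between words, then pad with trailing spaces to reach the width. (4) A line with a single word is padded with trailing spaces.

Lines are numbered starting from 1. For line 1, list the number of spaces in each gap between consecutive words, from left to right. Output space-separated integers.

Answer: 2 1 1 1

Derivation:
Line 1: ['I', 'golden', 'bright', 'I', 'snow'] (min_width=22, slack=1)
Line 2: ['wolf', 'for', 'train', 'plate'] (min_width=20, slack=3)
Line 3: ['small', 'capture', 'tower'] (min_width=19, slack=4)
Line 4: ['progress', 'bean', 'progress'] (min_width=22, slack=1)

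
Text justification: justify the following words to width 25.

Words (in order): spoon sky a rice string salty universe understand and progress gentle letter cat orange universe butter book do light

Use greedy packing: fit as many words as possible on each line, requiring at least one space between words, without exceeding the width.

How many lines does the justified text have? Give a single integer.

Answer: 6

Derivation:
Line 1: ['spoon', 'sky', 'a', 'rice', 'string'] (min_width=23, slack=2)
Line 2: ['salty', 'universe', 'understand'] (min_width=25, slack=0)
Line 3: ['and', 'progress', 'gentle'] (min_width=19, slack=6)
Line 4: ['letter', 'cat', 'orange'] (min_width=17, slack=8)
Line 5: ['universe', 'butter', 'book', 'do'] (min_width=23, slack=2)
Line 6: ['light'] (min_width=5, slack=20)
Total lines: 6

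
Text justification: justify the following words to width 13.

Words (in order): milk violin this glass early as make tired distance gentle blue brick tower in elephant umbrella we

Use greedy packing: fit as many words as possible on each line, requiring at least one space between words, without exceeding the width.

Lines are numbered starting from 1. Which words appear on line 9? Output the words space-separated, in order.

Line 1: ['milk', 'violin'] (min_width=11, slack=2)
Line 2: ['this', 'glass'] (min_width=10, slack=3)
Line 3: ['early', 'as', 'make'] (min_width=13, slack=0)
Line 4: ['tired'] (min_width=5, slack=8)
Line 5: ['distance'] (min_width=8, slack=5)
Line 6: ['gentle', 'blue'] (min_width=11, slack=2)
Line 7: ['brick', 'tower'] (min_width=11, slack=2)
Line 8: ['in', 'elephant'] (min_width=11, slack=2)
Line 9: ['umbrella', 'we'] (min_width=11, slack=2)

Answer: umbrella we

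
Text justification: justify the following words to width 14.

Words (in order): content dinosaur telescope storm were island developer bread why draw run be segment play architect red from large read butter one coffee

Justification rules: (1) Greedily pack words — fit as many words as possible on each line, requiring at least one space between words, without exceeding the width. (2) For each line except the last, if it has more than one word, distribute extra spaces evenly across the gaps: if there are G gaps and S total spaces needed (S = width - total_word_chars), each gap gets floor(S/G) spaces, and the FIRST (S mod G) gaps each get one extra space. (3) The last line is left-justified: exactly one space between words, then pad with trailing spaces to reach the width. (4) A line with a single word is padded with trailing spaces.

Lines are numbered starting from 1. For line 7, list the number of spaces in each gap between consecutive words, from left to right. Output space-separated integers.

Line 1: ['content'] (min_width=7, slack=7)
Line 2: ['dinosaur'] (min_width=8, slack=6)
Line 3: ['telescope'] (min_width=9, slack=5)
Line 4: ['storm', 'were'] (min_width=10, slack=4)
Line 5: ['island'] (min_width=6, slack=8)
Line 6: ['developer'] (min_width=9, slack=5)
Line 7: ['bread', 'why', 'draw'] (min_width=14, slack=0)
Line 8: ['run', 'be', 'segment'] (min_width=14, slack=0)
Line 9: ['play', 'architect'] (min_width=14, slack=0)
Line 10: ['red', 'from', 'large'] (min_width=14, slack=0)
Line 11: ['read', 'butter'] (min_width=11, slack=3)
Line 12: ['one', 'coffee'] (min_width=10, slack=4)

Answer: 1 1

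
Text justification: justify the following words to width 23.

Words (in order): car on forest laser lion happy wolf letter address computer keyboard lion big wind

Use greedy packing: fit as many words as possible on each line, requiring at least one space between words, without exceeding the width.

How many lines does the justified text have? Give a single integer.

Answer: 4

Derivation:
Line 1: ['car', 'on', 'forest', 'laser'] (min_width=19, slack=4)
Line 2: ['lion', 'happy', 'wolf', 'letter'] (min_width=22, slack=1)
Line 3: ['address', 'computer'] (min_width=16, slack=7)
Line 4: ['keyboard', 'lion', 'big', 'wind'] (min_width=22, slack=1)
Total lines: 4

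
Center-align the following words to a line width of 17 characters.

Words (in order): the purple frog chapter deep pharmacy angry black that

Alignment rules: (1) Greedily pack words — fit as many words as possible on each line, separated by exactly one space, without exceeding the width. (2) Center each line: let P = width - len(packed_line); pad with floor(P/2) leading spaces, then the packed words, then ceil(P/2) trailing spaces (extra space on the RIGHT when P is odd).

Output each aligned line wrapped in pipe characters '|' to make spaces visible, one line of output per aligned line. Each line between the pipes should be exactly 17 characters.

Line 1: ['the', 'purple', 'frog'] (min_width=15, slack=2)
Line 2: ['chapter', 'deep'] (min_width=12, slack=5)
Line 3: ['pharmacy', 'angry'] (min_width=14, slack=3)
Line 4: ['black', 'that'] (min_width=10, slack=7)

Answer: | the purple frog |
|  chapter deep   |
| pharmacy angry  |
|   black that    |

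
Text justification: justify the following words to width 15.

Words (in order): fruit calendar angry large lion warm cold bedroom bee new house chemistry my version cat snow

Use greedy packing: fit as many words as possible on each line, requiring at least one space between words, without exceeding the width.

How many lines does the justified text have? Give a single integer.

Line 1: ['fruit', 'calendar'] (min_width=14, slack=1)
Line 2: ['angry', 'large'] (min_width=11, slack=4)
Line 3: ['lion', 'warm', 'cold'] (min_width=14, slack=1)
Line 4: ['bedroom', 'bee', 'new'] (min_width=15, slack=0)
Line 5: ['house', 'chemistry'] (min_width=15, slack=0)
Line 6: ['my', 'version', 'cat'] (min_width=14, slack=1)
Line 7: ['snow'] (min_width=4, slack=11)
Total lines: 7

Answer: 7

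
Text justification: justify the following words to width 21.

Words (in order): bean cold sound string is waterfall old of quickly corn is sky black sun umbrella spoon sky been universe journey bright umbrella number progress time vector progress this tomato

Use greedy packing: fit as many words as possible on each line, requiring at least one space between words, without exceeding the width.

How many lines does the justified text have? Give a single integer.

Line 1: ['bean', 'cold', 'sound'] (min_width=15, slack=6)
Line 2: ['string', 'is', 'waterfall'] (min_width=19, slack=2)
Line 3: ['old', 'of', 'quickly', 'corn'] (min_width=19, slack=2)
Line 4: ['is', 'sky', 'black', 'sun'] (min_width=16, slack=5)
Line 5: ['umbrella', 'spoon', 'sky'] (min_width=18, slack=3)
Line 6: ['been', 'universe', 'journey'] (min_width=21, slack=0)
Line 7: ['bright', 'umbrella'] (min_width=15, slack=6)
Line 8: ['number', 'progress', 'time'] (min_width=20, slack=1)
Line 9: ['vector', 'progress', 'this'] (min_width=20, slack=1)
Line 10: ['tomato'] (min_width=6, slack=15)
Total lines: 10

Answer: 10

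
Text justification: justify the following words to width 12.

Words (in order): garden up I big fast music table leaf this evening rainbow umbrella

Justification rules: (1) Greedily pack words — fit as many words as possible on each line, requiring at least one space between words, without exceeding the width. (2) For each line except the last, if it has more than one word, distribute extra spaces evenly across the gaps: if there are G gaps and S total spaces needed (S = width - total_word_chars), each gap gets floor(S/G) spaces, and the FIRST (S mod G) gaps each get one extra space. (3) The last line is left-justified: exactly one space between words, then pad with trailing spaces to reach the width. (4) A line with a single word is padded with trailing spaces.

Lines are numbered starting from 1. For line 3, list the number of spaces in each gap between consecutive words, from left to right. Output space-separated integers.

Answer: 2

Derivation:
Line 1: ['garden', 'up', 'I'] (min_width=11, slack=1)
Line 2: ['big', 'fast'] (min_width=8, slack=4)
Line 3: ['music', 'table'] (min_width=11, slack=1)
Line 4: ['leaf', 'this'] (min_width=9, slack=3)
Line 5: ['evening'] (min_width=7, slack=5)
Line 6: ['rainbow'] (min_width=7, slack=5)
Line 7: ['umbrella'] (min_width=8, slack=4)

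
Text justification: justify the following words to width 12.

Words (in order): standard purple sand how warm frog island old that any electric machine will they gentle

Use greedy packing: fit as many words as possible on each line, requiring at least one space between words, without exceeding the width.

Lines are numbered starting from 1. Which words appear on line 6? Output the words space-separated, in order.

Answer: electric

Derivation:
Line 1: ['standard'] (min_width=8, slack=4)
Line 2: ['purple', 'sand'] (min_width=11, slack=1)
Line 3: ['how', 'warm'] (min_width=8, slack=4)
Line 4: ['frog', 'island'] (min_width=11, slack=1)
Line 5: ['old', 'that', 'any'] (min_width=12, slack=0)
Line 6: ['electric'] (min_width=8, slack=4)
Line 7: ['machine', 'will'] (min_width=12, slack=0)
Line 8: ['they', 'gentle'] (min_width=11, slack=1)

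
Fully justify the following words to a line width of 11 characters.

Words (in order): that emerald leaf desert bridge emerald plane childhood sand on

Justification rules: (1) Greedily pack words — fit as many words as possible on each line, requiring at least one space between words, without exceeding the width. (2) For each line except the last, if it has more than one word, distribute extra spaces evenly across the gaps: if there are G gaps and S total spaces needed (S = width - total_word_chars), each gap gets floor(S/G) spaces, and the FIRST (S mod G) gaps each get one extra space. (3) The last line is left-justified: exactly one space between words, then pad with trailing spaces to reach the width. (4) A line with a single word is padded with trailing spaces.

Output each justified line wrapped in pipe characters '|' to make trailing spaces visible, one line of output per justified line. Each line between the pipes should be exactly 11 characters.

Answer: |that       |
|emerald    |
|leaf desert|
|bridge     |
|emerald    |
|plane      |
|childhood  |
|sand on    |

Derivation:
Line 1: ['that'] (min_width=4, slack=7)
Line 2: ['emerald'] (min_width=7, slack=4)
Line 3: ['leaf', 'desert'] (min_width=11, slack=0)
Line 4: ['bridge'] (min_width=6, slack=5)
Line 5: ['emerald'] (min_width=7, slack=4)
Line 6: ['plane'] (min_width=5, slack=6)
Line 7: ['childhood'] (min_width=9, slack=2)
Line 8: ['sand', 'on'] (min_width=7, slack=4)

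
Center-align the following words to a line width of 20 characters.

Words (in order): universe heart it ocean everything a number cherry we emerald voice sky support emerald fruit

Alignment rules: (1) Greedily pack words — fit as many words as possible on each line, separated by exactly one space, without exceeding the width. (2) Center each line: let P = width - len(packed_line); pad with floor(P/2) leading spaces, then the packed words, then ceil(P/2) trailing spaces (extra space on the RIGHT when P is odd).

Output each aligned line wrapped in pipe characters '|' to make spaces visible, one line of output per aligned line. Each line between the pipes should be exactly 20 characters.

Answer: | universe heart it  |
| ocean everything a |
|  number cherry we  |
| emerald voice sky  |
|  support emerald   |
|       fruit        |

Derivation:
Line 1: ['universe', 'heart', 'it'] (min_width=17, slack=3)
Line 2: ['ocean', 'everything', 'a'] (min_width=18, slack=2)
Line 3: ['number', 'cherry', 'we'] (min_width=16, slack=4)
Line 4: ['emerald', 'voice', 'sky'] (min_width=17, slack=3)
Line 5: ['support', 'emerald'] (min_width=15, slack=5)
Line 6: ['fruit'] (min_width=5, slack=15)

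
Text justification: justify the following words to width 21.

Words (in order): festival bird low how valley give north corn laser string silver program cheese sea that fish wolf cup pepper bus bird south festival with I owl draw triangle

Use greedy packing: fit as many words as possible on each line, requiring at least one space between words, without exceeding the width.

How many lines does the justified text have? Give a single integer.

Answer: 8

Derivation:
Line 1: ['festival', 'bird', 'low', 'how'] (min_width=21, slack=0)
Line 2: ['valley', 'give', 'north'] (min_width=17, slack=4)
Line 3: ['corn', 'laser', 'string'] (min_width=17, slack=4)
Line 4: ['silver', 'program', 'cheese'] (min_width=21, slack=0)
Line 5: ['sea', 'that', 'fish', 'wolf'] (min_width=18, slack=3)
Line 6: ['cup', 'pepper', 'bus', 'bird'] (min_width=19, slack=2)
Line 7: ['south', 'festival', 'with', 'I'] (min_width=21, slack=0)
Line 8: ['owl', 'draw', 'triangle'] (min_width=17, slack=4)
Total lines: 8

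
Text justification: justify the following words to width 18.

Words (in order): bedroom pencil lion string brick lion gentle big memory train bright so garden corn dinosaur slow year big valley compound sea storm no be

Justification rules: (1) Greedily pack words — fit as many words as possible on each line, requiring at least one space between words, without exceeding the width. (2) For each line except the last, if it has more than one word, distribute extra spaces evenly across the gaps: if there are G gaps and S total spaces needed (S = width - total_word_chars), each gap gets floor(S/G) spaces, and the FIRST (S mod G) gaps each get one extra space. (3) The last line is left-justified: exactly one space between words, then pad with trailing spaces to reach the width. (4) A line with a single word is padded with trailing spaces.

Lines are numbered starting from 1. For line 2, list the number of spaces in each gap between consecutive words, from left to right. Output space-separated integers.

Answer: 2 1

Derivation:
Line 1: ['bedroom', 'pencil'] (min_width=14, slack=4)
Line 2: ['lion', 'string', 'brick'] (min_width=17, slack=1)
Line 3: ['lion', 'gentle', 'big'] (min_width=15, slack=3)
Line 4: ['memory', 'train'] (min_width=12, slack=6)
Line 5: ['bright', 'so', 'garden'] (min_width=16, slack=2)
Line 6: ['corn', 'dinosaur', 'slow'] (min_width=18, slack=0)
Line 7: ['year', 'big', 'valley'] (min_width=15, slack=3)
Line 8: ['compound', 'sea', 'storm'] (min_width=18, slack=0)
Line 9: ['no', 'be'] (min_width=5, slack=13)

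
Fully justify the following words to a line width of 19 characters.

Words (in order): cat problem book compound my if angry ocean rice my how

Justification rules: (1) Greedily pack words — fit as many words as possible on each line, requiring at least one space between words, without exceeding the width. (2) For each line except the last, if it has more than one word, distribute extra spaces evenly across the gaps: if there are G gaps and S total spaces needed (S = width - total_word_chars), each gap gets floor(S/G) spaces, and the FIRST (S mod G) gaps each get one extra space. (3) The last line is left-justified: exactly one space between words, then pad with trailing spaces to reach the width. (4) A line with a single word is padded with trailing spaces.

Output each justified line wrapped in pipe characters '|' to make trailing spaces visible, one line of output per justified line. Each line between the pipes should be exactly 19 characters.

Answer: |cat   problem  book|
|compound    my   if|
|angry ocean rice my|
|how                |

Derivation:
Line 1: ['cat', 'problem', 'book'] (min_width=16, slack=3)
Line 2: ['compound', 'my', 'if'] (min_width=14, slack=5)
Line 3: ['angry', 'ocean', 'rice', 'my'] (min_width=19, slack=0)
Line 4: ['how'] (min_width=3, slack=16)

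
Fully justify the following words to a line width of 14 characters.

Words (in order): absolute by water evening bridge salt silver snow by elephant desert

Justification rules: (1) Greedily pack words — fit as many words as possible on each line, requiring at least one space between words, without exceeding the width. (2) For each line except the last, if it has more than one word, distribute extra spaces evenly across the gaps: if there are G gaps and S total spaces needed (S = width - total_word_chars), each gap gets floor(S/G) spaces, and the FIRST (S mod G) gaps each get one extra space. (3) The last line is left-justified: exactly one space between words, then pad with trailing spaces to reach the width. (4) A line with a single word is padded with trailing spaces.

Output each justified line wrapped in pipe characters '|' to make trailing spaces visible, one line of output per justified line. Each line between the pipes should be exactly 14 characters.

Line 1: ['absolute', 'by'] (min_width=11, slack=3)
Line 2: ['water', 'evening'] (min_width=13, slack=1)
Line 3: ['bridge', 'salt'] (min_width=11, slack=3)
Line 4: ['silver', 'snow', 'by'] (min_width=14, slack=0)
Line 5: ['elephant'] (min_width=8, slack=6)
Line 6: ['desert'] (min_width=6, slack=8)

Answer: |absolute    by|
|water  evening|
|bridge    salt|
|silver snow by|
|elephant      |
|desert        |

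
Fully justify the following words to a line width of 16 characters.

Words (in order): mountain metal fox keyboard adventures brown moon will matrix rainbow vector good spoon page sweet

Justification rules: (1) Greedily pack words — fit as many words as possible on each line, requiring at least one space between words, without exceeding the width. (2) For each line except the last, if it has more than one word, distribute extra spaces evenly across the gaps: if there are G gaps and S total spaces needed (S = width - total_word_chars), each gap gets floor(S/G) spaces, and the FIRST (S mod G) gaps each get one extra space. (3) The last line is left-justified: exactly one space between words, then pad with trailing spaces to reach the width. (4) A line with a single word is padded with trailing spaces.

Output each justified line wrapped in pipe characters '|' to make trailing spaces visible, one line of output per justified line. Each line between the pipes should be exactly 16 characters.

Line 1: ['mountain', 'metal'] (min_width=14, slack=2)
Line 2: ['fox', 'keyboard'] (min_width=12, slack=4)
Line 3: ['adventures', 'brown'] (min_width=16, slack=0)
Line 4: ['moon', 'will', 'matrix'] (min_width=16, slack=0)
Line 5: ['rainbow', 'vector'] (min_width=14, slack=2)
Line 6: ['good', 'spoon', 'page'] (min_width=15, slack=1)
Line 7: ['sweet'] (min_width=5, slack=11)

Answer: |mountain   metal|
|fox     keyboard|
|adventures brown|
|moon will matrix|
|rainbow   vector|
|good  spoon page|
|sweet           |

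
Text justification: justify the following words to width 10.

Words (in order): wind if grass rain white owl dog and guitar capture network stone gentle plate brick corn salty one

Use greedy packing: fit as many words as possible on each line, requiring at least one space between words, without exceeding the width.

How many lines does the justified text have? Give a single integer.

Answer: 12

Derivation:
Line 1: ['wind', 'if'] (min_width=7, slack=3)
Line 2: ['grass', 'rain'] (min_width=10, slack=0)
Line 3: ['white', 'owl'] (min_width=9, slack=1)
Line 4: ['dog', 'and'] (min_width=7, slack=3)
Line 5: ['guitar'] (min_width=6, slack=4)
Line 6: ['capture'] (min_width=7, slack=3)
Line 7: ['network'] (min_width=7, slack=3)
Line 8: ['stone'] (min_width=5, slack=5)
Line 9: ['gentle'] (min_width=6, slack=4)
Line 10: ['plate'] (min_width=5, slack=5)
Line 11: ['brick', 'corn'] (min_width=10, slack=0)
Line 12: ['salty', 'one'] (min_width=9, slack=1)
Total lines: 12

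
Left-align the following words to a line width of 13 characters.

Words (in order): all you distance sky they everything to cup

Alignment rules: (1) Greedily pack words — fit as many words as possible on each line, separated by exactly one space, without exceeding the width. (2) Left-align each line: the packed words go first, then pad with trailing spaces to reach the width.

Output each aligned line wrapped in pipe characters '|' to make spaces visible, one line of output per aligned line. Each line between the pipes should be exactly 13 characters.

Answer: |all you      |
|distance sky |
|they         |
|everything to|
|cup          |

Derivation:
Line 1: ['all', 'you'] (min_width=7, slack=6)
Line 2: ['distance', 'sky'] (min_width=12, slack=1)
Line 3: ['they'] (min_width=4, slack=9)
Line 4: ['everything', 'to'] (min_width=13, slack=0)
Line 5: ['cup'] (min_width=3, slack=10)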